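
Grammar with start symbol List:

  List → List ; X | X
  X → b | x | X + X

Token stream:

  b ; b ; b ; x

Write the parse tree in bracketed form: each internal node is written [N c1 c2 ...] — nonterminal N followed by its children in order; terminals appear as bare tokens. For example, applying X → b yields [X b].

List
List ; X
List ; X ; X
List ; X ; X ; X
X ; X ; X ; X
b ; X ; X ; X
b ; b ; X ; X
b ; b ; b ; X
b ; b ; b ; x

[List [List [List [List [X b]] ; [X b]] ; [X b]] ; [X x]]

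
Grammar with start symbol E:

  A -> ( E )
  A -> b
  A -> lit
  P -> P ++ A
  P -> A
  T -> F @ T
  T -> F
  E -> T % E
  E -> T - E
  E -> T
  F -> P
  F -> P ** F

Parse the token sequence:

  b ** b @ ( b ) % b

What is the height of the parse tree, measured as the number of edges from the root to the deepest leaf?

11

[E [T [F [P [A b]] ** [F [P [A b]]]] @ [T [F [P [A ( [E [T [F [P [A b]]]]] )]]]]] % [E [T [F [P [A b]]]]]]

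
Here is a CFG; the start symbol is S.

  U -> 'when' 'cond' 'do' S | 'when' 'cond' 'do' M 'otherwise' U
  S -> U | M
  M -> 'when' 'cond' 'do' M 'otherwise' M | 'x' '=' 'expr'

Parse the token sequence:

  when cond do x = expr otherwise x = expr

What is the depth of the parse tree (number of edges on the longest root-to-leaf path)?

[S [M when cond do [M x = expr] otherwise [M x = expr]]]

3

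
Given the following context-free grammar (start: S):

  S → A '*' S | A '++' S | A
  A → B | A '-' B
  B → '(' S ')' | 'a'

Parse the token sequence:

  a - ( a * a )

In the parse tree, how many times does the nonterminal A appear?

4

[S [A [A [B a]] - [B ( [S [A [B a]] * [S [A [B a]]]] )]]]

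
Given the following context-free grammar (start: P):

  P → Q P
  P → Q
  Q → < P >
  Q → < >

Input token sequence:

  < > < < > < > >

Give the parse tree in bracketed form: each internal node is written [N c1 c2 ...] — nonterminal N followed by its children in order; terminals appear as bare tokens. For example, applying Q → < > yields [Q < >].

[P [Q < >] [P [Q < [P [Q < >] [P [Q < >]]] >]]]

P
Q P
< > P
< > Q
< > < P >
< > < Q P >
< > < < > P >
< > < < > Q >
< > < < > < > >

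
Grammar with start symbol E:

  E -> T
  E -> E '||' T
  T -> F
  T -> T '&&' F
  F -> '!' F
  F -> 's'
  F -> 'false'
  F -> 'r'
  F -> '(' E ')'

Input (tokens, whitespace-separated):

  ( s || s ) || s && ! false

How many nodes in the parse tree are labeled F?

6

[E [E [T [F ( [E [E [T [F s]]] || [T [F s]]] )]]] || [T [T [F s]] && [F ! [F false]]]]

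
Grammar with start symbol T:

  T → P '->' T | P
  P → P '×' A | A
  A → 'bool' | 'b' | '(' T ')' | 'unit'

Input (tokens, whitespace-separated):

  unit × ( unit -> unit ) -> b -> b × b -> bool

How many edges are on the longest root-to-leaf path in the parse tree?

[T [P [P [A unit]] × [A ( [T [P [A unit]] -> [T [P [A unit]]]] )]] -> [T [P [A b]] -> [T [P [P [A b]] × [A b]] -> [T [P [A bool]]]]]]

7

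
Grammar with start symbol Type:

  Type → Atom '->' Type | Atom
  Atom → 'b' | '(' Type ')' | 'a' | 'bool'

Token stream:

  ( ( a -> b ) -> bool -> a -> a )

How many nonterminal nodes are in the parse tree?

14

[Type [Atom ( [Type [Atom ( [Type [Atom a] -> [Type [Atom b]]] )] -> [Type [Atom bool] -> [Type [Atom a] -> [Type [Atom a]]]]] )]]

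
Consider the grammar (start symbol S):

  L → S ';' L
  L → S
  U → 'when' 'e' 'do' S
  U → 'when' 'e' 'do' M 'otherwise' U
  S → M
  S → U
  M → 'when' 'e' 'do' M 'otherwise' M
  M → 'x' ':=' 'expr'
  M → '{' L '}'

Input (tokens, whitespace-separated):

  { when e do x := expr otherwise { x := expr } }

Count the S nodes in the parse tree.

3

[S [M { [L [S [M when e do [M x := expr] otherwise [M { [L [S [M x := expr]]] }]]]] }]]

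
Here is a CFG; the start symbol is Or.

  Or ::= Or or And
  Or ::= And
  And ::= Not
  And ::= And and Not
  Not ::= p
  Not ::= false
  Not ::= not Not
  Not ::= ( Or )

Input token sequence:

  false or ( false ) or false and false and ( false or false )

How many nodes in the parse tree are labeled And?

[Or [Or [Or [And [Not false]]] or [And [Not ( [Or [And [Not false]]] )]]] or [And [And [And [Not false]] and [Not false]] and [Not ( [Or [Or [And [Not false]]] or [And [Not false]]] )]]]

8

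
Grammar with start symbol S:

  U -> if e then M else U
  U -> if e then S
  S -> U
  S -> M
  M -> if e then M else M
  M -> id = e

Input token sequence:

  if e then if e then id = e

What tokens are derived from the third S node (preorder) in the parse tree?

id = e

[S [U if e then [S [U if e then [S [M id = e]]]]]]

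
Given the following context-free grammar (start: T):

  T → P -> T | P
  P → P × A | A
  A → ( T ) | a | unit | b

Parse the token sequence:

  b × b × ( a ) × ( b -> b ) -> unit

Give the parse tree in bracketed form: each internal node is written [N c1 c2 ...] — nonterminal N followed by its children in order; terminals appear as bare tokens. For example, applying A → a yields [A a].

[T [P [P [P [P [A b]] × [A b]] × [A ( [T [P [A a]]] )]] × [A ( [T [P [A b]] -> [T [P [A b]]]] )]] -> [T [P [A unit]]]]

T
P -> T
P × A -> T
P × A × A -> T
P × A × A × A -> T
A × A × A × A -> T
b × A × A × A -> T
b × b × A × A -> T
b × b × ( T ) × A -> T
b × b × ( P ) × A -> T
b × b × ( A ) × A -> T
b × b × ( a ) × A -> T
b × b × ( a ) × ( T ) -> T
b × b × ( a ) × ( P -> T ) -> T
b × b × ( a ) × ( A -> T ) -> T
b × b × ( a ) × ( b -> T ) -> T
b × b × ( a ) × ( b -> P ) -> T
b × b × ( a ) × ( b -> A ) -> T
b × b × ( a ) × ( b -> b ) -> T
b × b × ( a ) × ( b -> b ) -> P
b × b × ( a ) × ( b -> b ) -> A
b × b × ( a ) × ( b -> b ) -> unit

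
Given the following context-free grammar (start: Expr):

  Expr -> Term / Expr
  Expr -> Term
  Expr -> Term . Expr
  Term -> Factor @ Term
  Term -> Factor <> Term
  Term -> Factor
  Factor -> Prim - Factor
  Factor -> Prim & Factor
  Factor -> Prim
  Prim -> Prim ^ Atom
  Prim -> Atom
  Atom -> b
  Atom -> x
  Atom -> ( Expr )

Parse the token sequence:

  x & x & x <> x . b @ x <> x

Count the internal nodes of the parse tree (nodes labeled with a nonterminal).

28

[Expr [Term [Factor [Prim [Atom x]] & [Factor [Prim [Atom x]] & [Factor [Prim [Atom x]]]]] <> [Term [Factor [Prim [Atom x]]]]] . [Expr [Term [Factor [Prim [Atom b]]] @ [Term [Factor [Prim [Atom x]]] <> [Term [Factor [Prim [Atom x]]]]]]]]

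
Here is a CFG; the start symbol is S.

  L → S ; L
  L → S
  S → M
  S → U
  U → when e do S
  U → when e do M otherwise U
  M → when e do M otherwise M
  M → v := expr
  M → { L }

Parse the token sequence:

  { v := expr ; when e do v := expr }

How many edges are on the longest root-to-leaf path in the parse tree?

8

[S [M { [L [S [M v := expr]] ; [L [S [U when e do [S [M v := expr]]]]]] }]]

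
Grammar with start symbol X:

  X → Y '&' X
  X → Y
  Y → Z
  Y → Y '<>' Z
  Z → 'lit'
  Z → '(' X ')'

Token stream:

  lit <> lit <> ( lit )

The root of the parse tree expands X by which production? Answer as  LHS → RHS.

[X [Y [Y [Y [Z lit]] <> [Z lit]] <> [Z ( [X [Y [Z lit]]] )]]]

X → Y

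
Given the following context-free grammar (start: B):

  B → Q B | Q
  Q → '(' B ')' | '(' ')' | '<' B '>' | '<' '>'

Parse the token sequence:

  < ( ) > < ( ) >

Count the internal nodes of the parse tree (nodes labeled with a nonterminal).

[B [Q < [B [Q ( )]] >] [B [Q < [B [Q ( )]] >]]]

8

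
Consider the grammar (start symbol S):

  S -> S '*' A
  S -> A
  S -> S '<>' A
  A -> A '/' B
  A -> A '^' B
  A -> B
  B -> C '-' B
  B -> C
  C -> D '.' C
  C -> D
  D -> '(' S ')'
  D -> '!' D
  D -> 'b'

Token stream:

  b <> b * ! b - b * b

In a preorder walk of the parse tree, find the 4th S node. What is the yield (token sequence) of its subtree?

[S [S [S [S [A [B [C [D b]]]]] <> [A [B [C [D b]]]]] * [A [B [C [D ! [D b]]] - [B [C [D b]]]]]] * [A [B [C [D b]]]]]

b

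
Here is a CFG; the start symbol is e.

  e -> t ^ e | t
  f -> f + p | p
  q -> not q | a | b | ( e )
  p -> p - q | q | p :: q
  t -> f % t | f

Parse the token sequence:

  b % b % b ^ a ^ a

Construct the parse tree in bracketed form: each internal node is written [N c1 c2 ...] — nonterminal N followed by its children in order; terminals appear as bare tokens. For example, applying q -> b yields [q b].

e
t ^ e
f % t ^ e
p % t ^ e
q % t ^ e
b % t ^ e
b % f % t ^ e
b % p % t ^ e
b % q % t ^ e
b % b % t ^ e
b % b % f ^ e
b % b % p ^ e
b % b % q ^ e
b % b % b ^ e
b % b % b ^ t ^ e
b % b % b ^ f ^ e
b % b % b ^ p ^ e
b % b % b ^ q ^ e
b % b % b ^ a ^ e
b % b % b ^ a ^ t
b % b % b ^ a ^ f
b % b % b ^ a ^ p
b % b % b ^ a ^ q
b % b % b ^ a ^ a

[e [t [f [p [q b]]] % [t [f [p [q b]]] % [t [f [p [q b]]]]]] ^ [e [t [f [p [q a]]]] ^ [e [t [f [p [q a]]]]]]]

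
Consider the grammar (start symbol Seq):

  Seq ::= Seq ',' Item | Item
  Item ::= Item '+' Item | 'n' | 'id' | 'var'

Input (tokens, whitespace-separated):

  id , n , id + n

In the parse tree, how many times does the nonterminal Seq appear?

[Seq [Seq [Seq [Item id]] , [Item n]] , [Item [Item id] + [Item n]]]

3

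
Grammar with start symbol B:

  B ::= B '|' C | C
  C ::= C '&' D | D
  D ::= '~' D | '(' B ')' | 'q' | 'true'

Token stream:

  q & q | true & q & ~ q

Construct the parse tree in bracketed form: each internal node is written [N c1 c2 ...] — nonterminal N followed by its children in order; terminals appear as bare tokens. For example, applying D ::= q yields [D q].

B
B | C
C | C
C & D | C
D & D | C
q & D | C
q & q | C
q & q | C & D
q & q | C & D & D
q & q | D & D & D
q & q | true & D & D
q & q | true & q & D
q & q | true & q & ~ D
q & q | true & q & ~ q

[B [B [C [C [D q]] & [D q]]] | [C [C [C [D true]] & [D q]] & [D ~ [D q]]]]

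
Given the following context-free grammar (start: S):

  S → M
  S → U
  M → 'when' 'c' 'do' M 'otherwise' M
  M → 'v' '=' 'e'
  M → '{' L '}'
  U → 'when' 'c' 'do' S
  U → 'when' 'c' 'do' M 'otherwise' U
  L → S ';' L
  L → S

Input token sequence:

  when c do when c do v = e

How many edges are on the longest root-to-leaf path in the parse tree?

6

[S [U when c do [S [U when c do [S [M v = e]]]]]]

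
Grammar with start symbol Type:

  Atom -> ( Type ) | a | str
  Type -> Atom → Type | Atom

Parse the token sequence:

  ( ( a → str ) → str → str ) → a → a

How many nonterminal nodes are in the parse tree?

[Type [Atom ( [Type [Atom ( [Type [Atom a] → [Type [Atom str]]] )] → [Type [Atom str] → [Type [Atom str]]]] )] → [Type [Atom a] → [Type [Atom a]]]]

16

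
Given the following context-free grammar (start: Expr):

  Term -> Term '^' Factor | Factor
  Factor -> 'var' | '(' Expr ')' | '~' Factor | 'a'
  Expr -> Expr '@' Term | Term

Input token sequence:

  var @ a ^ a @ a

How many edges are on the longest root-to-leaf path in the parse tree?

5

[Expr [Expr [Expr [Term [Factor var]]] @ [Term [Term [Factor a]] ^ [Factor a]]] @ [Term [Factor a]]]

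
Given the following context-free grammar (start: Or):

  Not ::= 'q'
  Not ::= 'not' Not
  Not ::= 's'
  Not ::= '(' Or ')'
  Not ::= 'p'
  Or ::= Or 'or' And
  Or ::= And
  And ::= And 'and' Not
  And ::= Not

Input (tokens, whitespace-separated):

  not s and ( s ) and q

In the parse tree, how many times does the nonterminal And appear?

[Or [And [And [And [Not not [Not s]]] and [Not ( [Or [And [Not s]]] )]] and [Not q]]]

4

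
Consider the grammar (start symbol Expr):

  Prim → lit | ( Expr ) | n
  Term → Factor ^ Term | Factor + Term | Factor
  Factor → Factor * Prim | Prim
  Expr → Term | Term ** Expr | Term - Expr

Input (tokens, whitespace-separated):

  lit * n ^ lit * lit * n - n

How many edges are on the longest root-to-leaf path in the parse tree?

7

[Expr [Term [Factor [Factor [Prim lit]] * [Prim n]] ^ [Term [Factor [Factor [Factor [Prim lit]] * [Prim lit]] * [Prim n]]]] - [Expr [Term [Factor [Prim n]]]]]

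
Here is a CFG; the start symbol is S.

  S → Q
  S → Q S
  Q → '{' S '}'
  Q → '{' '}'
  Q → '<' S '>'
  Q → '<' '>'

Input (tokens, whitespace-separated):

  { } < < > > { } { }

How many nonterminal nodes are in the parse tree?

10

[S [Q { }] [S [Q < [S [Q < >]] >] [S [Q { }] [S [Q { }]]]]]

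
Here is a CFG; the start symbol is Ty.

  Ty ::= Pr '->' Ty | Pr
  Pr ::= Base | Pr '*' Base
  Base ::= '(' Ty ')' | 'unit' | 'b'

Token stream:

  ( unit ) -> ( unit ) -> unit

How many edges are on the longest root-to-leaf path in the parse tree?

[Ty [Pr [Base ( [Ty [Pr [Base unit]]] )]] -> [Ty [Pr [Base ( [Ty [Pr [Base unit]]] )]] -> [Ty [Pr [Base unit]]]]]

7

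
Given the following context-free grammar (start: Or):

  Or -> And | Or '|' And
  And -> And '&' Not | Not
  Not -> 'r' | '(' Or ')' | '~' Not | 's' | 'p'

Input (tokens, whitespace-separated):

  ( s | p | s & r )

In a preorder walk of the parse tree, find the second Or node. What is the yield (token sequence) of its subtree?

s | p | s & r

[Or [And [Not ( [Or [Or [Or [And [Not s]]] | [And [Not p]]] | [And [And [Not s]] & [Not r]]] )]]]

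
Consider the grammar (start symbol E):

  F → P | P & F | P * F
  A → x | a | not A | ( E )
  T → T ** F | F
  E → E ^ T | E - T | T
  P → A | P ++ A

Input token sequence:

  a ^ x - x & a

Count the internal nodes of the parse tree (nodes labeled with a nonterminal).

18

[E [E [E [T [F [P [A a]]]]] ^ [T [F [P [A x]]]]] - [T [F [P [A x]] & [F [P [A a]]]]]]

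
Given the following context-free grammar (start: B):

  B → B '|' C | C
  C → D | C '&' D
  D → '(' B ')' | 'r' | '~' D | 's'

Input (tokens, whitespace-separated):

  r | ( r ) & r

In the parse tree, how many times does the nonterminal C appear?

[B [B [C [D r]]] | [C [C [D ( [B [C [D r]]] )]] & [D r]]]

4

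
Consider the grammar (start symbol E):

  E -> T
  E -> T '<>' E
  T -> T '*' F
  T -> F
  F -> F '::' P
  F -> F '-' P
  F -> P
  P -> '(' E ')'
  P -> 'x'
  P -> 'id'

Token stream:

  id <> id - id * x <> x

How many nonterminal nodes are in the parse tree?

17

[E [T [F [P id]]] <> [E [T [T [F [F [P id]] - [P id]]] * [F [P x]]] <> [E [T [F [P x]]]]]]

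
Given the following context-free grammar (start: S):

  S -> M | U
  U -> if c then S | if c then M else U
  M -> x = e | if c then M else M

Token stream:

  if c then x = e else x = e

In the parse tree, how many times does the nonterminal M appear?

[S [M if c then [M x = e] else [M x = e]]]

3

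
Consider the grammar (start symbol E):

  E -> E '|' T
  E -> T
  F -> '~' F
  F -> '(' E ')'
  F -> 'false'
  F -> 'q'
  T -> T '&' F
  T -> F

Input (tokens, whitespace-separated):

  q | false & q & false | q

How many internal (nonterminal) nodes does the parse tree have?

[E [E [E [T [F q]]] | [T [T [T [F false]] & [F q]] & [F false]]] | [T [F q]]]

13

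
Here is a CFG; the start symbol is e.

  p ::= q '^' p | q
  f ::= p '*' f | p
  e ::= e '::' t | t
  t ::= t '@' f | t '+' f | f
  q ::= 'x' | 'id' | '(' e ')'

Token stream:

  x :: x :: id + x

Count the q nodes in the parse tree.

[e [e [e [t [f [p [q x]]]]] :: [t [f [p [q x]]]]] :: [t [t [f [p [q id]]]] + [f [p [q x]]]]]

4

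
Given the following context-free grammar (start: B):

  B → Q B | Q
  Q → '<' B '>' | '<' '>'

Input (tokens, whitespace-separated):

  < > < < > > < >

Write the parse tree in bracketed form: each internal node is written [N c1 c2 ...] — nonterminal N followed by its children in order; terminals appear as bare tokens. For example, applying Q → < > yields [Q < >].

B
Q B
< > B
< > Q B
< > < B > B
< > < Q > B
< > < < > > B
< > < < > > Q
< > < < > > < >

[B [Q < >] [B [Q < [B [Q < >]] >] [B [Q < >]]]]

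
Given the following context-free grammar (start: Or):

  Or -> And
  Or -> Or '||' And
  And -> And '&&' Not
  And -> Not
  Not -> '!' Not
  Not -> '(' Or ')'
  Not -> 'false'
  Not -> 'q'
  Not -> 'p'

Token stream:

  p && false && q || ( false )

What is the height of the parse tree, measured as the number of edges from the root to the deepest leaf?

6

[Or [Or [And [And [And [Not p]] && [Not false]] && [Not q]]] || [And [Not ( [Or [And [Not false]]] )]]]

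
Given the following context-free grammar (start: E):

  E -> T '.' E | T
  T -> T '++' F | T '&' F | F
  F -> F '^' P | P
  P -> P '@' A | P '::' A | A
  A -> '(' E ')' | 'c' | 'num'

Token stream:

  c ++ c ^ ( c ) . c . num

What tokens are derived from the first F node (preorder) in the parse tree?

c

[E [T [T [F [P [A c]]]] ++ [F [F [P [A c]]] ^ [P [A ( [E [T [F [P [A c]]]]] )]]]] . [E [T [F [P [A c]]]] . [E [T [F [P [A num]]]]]]]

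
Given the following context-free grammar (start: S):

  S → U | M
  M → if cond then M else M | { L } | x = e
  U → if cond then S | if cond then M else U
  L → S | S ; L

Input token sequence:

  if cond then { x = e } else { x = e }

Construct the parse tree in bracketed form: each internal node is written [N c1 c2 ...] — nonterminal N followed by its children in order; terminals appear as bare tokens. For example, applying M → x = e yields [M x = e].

S
M
if cond then M else M
if cond then { L } else M
if cond then { S } else M
if cond then { M } else M
if cond then { x = e } else M
if cond then { x = e } else { L }
if cond then { x = e } else { S }
if cond then { x = e } else { M }
if cond then { x = e } else { x = e }

[S [M if cond then [M { [L [S [M x = e]]] }] else [M { [L [S [M x = e]]] }]]]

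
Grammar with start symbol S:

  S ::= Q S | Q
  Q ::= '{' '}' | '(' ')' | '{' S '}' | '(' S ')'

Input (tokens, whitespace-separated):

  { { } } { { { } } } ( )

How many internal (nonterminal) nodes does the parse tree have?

12

[S [Q { [S [Q { }]] }] [S [Q { [S [Q { [S [Q { }]] }]] }] [S [Q ( )]]]]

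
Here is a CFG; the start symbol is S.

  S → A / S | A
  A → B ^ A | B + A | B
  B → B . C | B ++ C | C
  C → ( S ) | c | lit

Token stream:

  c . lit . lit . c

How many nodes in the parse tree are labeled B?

[S [A [B [B [B [B [C c]] . [C lit]] . [C lit]] . [C c]]]]

4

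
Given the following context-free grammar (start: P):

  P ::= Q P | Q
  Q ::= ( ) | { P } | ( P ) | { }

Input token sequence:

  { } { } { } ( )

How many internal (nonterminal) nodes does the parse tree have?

[P [Q { }] [P [Q { }] [P [Q { }] [P [Q ( )]]]]]

8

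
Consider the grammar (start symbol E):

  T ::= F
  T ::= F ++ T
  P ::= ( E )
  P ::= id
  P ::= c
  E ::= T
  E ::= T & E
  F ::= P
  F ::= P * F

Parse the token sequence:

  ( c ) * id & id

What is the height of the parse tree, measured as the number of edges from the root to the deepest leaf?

[E [T [F [P ( [E [T [F [P c]]]] )] * [F [P id]]]] & [E [T [F [P id]]]]]

8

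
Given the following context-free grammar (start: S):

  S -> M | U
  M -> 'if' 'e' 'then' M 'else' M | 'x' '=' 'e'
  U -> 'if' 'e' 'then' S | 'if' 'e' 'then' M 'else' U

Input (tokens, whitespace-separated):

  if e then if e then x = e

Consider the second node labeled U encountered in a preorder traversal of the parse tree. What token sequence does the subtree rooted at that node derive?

[S [U if e then [S [U if e then [S [M x = e]]]]]]

if e then x = e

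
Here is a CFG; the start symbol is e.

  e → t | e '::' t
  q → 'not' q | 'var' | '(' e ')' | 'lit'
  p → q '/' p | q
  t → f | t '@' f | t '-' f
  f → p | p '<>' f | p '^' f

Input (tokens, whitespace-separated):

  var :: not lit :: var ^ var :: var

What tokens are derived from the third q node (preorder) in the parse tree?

lit

[e [e [e [e [t [f [p [q var]]]]] :: [t [f [p [q not [q lit]]]]]] :: [t [f [p [q var]] ^ [f [p [q var]]]]]] :: [t [f [p [q var]]]]]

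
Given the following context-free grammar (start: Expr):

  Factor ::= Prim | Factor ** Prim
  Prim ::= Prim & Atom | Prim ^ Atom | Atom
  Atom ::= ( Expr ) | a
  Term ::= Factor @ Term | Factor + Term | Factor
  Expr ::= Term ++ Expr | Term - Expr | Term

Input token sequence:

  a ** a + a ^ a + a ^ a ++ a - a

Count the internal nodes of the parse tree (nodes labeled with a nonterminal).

[Expr [Term [Factor [Factor [Prim [Atom a]]] ** [Prim [Atom a]]] + [Term [Factor [Prim [Prim [Atom a]] ^ [Atom a]]] + [Term [Factor [Prim [Prim [Atom a]] ^ [Atom a]]]]]] ++ [Expr [Term [Factor [Prim [Atom a]]]] - [Expr [Term [Factor [Prim [Atom a]]]]]]]

30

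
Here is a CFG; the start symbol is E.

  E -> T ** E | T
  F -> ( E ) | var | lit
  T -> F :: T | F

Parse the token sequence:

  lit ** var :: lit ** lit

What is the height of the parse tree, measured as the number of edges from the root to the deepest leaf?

5

[E [T [F lit]] ** [E [T [F var] :: [T [F lit]]] ** [E [T [F lit]]]]]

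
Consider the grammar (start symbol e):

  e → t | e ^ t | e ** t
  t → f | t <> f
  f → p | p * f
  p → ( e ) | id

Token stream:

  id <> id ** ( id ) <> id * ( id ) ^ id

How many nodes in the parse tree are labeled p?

8

[e [e [e [t [t [f [p id]]] <> [f [p id]]]] ** [t [t [f [p ( [e [t [f [p id]]]] )]]] <> [f [p id] * [f [p ( [e [t [f [p id]]]] )]]]]] ^ [t [f [p id]]]]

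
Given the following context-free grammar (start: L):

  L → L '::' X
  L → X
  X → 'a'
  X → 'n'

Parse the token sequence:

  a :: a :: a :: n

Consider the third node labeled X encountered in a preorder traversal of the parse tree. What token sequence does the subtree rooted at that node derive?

a

[L [L [L [L [X a]] :: [X a]] :: [X a]] :: [X n]]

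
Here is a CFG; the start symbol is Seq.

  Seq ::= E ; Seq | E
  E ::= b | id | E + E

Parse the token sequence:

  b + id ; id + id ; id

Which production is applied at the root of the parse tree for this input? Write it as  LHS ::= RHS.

[Seq [E [E b] + [E id]] ; [Seq [E [E id] + [E id]] ; [Seq [E id]]]]

Seq ::= E ; Seq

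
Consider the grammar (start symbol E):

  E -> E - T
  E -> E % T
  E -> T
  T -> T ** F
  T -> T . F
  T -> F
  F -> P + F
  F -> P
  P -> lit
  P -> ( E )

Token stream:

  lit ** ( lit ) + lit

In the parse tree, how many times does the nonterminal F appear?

[E [T [T [F [P lit]]] ** [F [P ( [E [T [F [P lit]]]] )] + [F [P lit]]]]]

4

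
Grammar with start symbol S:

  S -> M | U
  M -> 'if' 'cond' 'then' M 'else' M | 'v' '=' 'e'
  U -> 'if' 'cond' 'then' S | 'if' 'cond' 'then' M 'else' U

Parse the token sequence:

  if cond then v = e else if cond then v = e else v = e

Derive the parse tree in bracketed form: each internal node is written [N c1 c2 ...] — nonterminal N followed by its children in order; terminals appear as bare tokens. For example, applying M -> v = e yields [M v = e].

S
M
if cond then M else M
if cond then v = e else M
if cond then v = e else if cond then M else M
if cond then v = e else if cond then v = e else M
if cond then v = e else if cond then v = e else v = e

[S [M if cond then [M v = e] else [M if cond then [M v = e] else [M v = e]]]]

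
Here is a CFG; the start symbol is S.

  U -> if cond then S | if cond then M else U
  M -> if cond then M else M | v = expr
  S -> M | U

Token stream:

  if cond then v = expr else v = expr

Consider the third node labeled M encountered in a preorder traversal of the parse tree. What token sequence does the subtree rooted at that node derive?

[S [M if cond then [M v = expr] else [M v = expr]]]

v = expr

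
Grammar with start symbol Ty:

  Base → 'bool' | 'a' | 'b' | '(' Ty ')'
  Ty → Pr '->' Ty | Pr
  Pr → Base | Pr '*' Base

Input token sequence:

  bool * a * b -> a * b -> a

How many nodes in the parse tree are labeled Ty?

[Ty [Pr [Pr [Pr [Base bool]] * [Base a]] * [Base b]] -> [Ty [Pr [Pr [Base a]] * [Base b]] -> [Ty [Pr [Base a]]]]]

3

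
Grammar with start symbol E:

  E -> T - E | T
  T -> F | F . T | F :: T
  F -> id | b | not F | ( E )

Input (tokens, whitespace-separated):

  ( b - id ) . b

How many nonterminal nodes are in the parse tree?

[E [T [F ( [E [T [F b]] - [E [T [F id]]]] )] . [T [F b]]]]

11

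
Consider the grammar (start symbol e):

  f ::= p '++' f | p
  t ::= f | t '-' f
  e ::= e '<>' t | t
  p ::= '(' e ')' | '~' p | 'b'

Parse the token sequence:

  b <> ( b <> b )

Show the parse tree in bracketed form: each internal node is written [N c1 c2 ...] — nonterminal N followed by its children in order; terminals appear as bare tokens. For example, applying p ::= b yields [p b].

e
e <> t
t <> t
f <> t
p <> t
b <> t
b <> f
b <> p
b <> ( e )
b <> ( e <> t )
b <> ( t <> t )
b <> ( f <> t )
b <> ( p <> t )
b <> ( b <> t )
b <> ( b <> f )
b <> ( b <> p )
b <> ( b <> b )

[e [e [t [f [p b]]]] <> [t [f [p ( [e [e [t [f [p b]]]] <> [t [f [p b]]]] )]]]]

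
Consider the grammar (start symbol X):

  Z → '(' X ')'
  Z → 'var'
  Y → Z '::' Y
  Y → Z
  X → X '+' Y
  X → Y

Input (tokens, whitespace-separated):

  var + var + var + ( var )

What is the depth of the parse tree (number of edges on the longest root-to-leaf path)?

6

[X [X [X [X [Y [Z var]]] + [Y [Z var]]] + [Y [Z var]]] + [Y [Z ( [X [Y [Z var]]] )]]]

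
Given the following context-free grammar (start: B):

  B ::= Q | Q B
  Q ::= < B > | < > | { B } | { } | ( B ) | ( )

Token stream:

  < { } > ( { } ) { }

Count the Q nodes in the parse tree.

5

[B [Q < [B [Q { }]] >] [B [Q ( [B [Q { }]] )] [B [Q { }]]]]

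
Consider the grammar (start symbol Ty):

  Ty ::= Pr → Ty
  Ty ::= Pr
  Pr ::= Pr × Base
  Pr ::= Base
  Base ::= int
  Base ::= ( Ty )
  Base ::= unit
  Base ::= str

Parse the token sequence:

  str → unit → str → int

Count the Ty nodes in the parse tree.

4

[Ty [Pr [Base str]] → [Ty [Pr [Base unit]] → [Ty [Pr [Base str]] → [Ty [Pr [Base int]]]]]]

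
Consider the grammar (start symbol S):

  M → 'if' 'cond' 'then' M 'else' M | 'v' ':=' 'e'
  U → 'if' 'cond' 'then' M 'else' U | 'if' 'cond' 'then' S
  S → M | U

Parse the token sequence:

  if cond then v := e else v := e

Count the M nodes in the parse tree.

3

[S [M if cond then [M v := e] else [M v := e]]]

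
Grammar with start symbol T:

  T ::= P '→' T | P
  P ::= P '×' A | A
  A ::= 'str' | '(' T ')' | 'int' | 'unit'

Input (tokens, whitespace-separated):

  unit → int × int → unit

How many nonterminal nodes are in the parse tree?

11

[T [P [A unit]] → [T [P [P [A int]] × [A int]] → [T [P [A unit]]]]]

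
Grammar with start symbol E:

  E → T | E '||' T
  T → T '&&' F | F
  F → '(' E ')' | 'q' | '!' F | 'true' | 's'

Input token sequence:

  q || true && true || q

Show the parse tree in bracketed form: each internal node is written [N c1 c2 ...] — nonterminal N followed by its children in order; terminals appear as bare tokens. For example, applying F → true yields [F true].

[E [E [E [T [F q]]] || [T [T [F true]] && [F true]]] || [T [F q]]]

E
E || T
E || T || T
T || T || T
F || T || T
q || T || T
q || T && F || T
q || F && F || T
q || true && F || T
q || true && true || T
q || true && true || F
q || true && true || q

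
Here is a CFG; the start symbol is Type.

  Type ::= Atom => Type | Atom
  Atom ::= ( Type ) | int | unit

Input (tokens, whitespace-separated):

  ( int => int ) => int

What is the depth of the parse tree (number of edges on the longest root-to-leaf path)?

5

[Type [Atom ( [Type [Atom int] => [Type [Atom int]]] )] => [Type [Atom int]]]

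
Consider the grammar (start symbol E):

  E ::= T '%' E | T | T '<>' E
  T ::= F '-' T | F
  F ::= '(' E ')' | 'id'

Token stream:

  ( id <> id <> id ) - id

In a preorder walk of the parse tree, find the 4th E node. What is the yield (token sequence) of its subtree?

[E [T [F ( [E [T [F id]] <> [E [T [F id]] <> [E [T [F id]]]]] )] - [T [F id]]]]

id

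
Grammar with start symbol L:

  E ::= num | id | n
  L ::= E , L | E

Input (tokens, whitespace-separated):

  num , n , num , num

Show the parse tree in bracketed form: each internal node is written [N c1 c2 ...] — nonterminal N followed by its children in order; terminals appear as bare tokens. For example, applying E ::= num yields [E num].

[L [E num] , [L [E n] , [L [E num] , [L [E num]]]]]

L
E , L
num , L
num , E , L
num , n , L
num , n , E , L
num , n , num , L
num , n , num , E
num , n , num , num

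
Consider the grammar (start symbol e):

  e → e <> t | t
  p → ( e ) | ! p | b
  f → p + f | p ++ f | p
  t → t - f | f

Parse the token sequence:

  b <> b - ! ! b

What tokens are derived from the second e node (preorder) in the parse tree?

[e [e [t [f [p b]]]] <> [t [t [f [p b]]] - [f [p ! [p ! [p b]]]]]]

b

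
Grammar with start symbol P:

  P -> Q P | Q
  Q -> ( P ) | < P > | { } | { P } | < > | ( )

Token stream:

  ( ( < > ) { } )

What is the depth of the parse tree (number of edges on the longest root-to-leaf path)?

6

[P [Q ( [P [Q ( [P [Q < >]] )] [P [Q { }]]] )]]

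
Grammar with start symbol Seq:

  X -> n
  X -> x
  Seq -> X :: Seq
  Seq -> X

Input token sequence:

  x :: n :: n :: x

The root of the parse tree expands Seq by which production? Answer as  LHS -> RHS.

Seq -> X :: Seq

[Seq [X x] :: [Seq [X n] :: [Seq [X n] :: [Seq [X x]]]]]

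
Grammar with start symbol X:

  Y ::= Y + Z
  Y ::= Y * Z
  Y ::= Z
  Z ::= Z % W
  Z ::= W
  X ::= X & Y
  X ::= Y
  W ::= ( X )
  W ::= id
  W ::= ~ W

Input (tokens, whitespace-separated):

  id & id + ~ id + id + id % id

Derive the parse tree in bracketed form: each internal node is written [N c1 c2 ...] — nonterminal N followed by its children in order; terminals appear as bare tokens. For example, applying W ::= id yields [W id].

[X [X [Y [Z [W id]]]] & [Y [Y [Y [Y [Z [W id]]] + [Z [W ~ [W id]]]] + [Z [W id]]] + [Z [Z [W id]] % [W id]]]]

X
X & Y
Y & Y
Z & Y
W & Y
id & Y
id & Y + Z
id & Y + Z + Z
id & Y + Z + Z + Z
id & Z + Z + Z + Z
id & W + Z + Z + Z
id & id + Z + Z + Z
id & id + W + Z + Z
id & id + ~ W + Z + Z
id & id + ~ id + Z + Z
id & id + ~ id + W + Z
id & id + ~ id + id + Z
id & id + ~ id + id + Z % W
id & id + ~ id + id + W % W
id & id + ~ id + id + id % W
id & id + ~ id + id + id % id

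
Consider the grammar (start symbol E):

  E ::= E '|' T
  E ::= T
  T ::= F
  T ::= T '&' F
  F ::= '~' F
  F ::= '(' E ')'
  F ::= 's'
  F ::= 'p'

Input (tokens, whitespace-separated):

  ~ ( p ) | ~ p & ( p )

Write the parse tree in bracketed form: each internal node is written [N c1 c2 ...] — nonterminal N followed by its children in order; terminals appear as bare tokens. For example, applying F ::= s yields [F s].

E
E | T
T | T
F | T
~ F | T
~ ( E ) | T
~ ( T ) | T
~ ( F ) | T
~ ( p ) | T
~ ( p ) | T & F
~ ( p ) | F & F
~ ( p ) | ~ F & F
~ ( p ) | ~ p & F
~ ( p ) | ~ p & ( E )
~ ( p ) | ~ p & ( T )
~ ( p ) | ~ p & ( F )
~ ( p ) | ~ p & ( p )

[E [E [T [F ~ [F ( [E [T [F p]]] )]]]] | [T [T [F ~ [F p]]] & [F ( [E [T [F p]]] )]]]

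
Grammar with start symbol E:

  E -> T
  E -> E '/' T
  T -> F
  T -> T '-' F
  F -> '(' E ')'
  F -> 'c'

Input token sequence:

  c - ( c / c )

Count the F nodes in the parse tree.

4

[E [T [T [F c]] - [F ( [E [E [T [F c]]] / [T [F c]]] )]]]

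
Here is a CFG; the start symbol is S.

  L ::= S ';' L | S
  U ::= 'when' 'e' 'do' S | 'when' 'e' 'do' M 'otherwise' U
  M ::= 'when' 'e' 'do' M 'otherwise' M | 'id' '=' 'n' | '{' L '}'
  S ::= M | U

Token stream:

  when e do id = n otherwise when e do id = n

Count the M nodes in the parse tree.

2

[S [U when e do [M id = n] otherwise [U when e do [S [M id = n]]]]]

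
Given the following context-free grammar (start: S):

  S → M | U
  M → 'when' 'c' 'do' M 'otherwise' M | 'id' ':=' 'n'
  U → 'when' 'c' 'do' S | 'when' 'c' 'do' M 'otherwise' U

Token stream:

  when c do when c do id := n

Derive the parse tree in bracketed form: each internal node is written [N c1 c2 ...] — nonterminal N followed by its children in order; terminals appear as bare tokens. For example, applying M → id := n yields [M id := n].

[S [U when c do [S [U when c do [S [M id := n]]]]]]

S
U
when c do S
when c do U
when c do when c do S
when c do when c do M
when c do when c do id := n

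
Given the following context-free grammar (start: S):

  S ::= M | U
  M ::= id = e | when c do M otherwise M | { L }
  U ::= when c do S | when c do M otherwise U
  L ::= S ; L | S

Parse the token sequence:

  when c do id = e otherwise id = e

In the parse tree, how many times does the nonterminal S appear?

[S [M when c do [M id = e] otherwise [M id = e]]]

1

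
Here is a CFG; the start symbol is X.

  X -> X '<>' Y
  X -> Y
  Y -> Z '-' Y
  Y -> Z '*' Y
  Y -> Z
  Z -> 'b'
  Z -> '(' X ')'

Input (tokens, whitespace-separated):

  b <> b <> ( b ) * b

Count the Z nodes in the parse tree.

[X [X [X [Y [Z b]]] <> [Y [Z b]]] <> [Y [Z ( [X [Y [Z b]]] )] * [Y [Z b]]]]

5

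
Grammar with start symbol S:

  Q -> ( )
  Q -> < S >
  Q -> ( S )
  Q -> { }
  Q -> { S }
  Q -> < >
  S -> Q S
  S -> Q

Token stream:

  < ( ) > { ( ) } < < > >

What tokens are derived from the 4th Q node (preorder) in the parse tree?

( )

[S [Q < [S [Q ( )]] >] [S [Q { [S [Q ( )]] }] [S [Q < [S [Q < >]] >]]]]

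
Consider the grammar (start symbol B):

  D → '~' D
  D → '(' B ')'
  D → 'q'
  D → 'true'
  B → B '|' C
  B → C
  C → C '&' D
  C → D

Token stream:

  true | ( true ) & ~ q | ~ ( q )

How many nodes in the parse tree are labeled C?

[B [B [B [C [D true]]] | [C [C [D ( [B [C [D true]]] )]] & [D ~ [D q]]]] | [C [D ~ [D ( [B [C [D q]]] )]]]]

6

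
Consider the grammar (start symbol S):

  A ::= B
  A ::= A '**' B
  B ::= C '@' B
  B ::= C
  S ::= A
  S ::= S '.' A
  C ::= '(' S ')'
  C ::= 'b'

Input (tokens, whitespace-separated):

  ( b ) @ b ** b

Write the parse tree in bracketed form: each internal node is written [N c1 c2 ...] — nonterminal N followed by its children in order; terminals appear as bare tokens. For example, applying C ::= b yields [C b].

[S [A [A [B [C ( [S [A [B [C b]]]] )] @ [B [C b]]]] ** [B [C b]]]]

S
A
A ** B
B ** B
C @ B ** B
( S ) @ B ** B
( A ) @ B ** B
( B ) @ B ** B
( C ) @ B ** B
( b ) @ B ** B
( b ) @ C ** B
( b ) @ b ** B
( b ) @ b ** C
( b ) @ b ** b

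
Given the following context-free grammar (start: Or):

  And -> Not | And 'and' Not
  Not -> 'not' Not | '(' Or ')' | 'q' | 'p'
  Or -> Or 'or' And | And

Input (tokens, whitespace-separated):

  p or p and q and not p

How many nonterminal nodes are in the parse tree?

11

[Or [Or [And [Not p]]] or [And [And [And [Not p]] and [Not q]] and [Not not [Not p]]]]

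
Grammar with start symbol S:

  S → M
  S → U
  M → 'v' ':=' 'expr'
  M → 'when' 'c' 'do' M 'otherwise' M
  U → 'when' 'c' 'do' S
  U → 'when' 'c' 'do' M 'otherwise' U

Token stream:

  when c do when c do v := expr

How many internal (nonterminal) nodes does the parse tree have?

[S [U when c do [S [U when c do [S [M v := expr]]]]]]

6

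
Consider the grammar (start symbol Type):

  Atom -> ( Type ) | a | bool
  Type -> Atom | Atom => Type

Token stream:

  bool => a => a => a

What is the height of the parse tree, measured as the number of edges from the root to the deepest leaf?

[Type [Atom bool] => [Type [Atom a] => [Type [Atom a] => [Type [Atom a]]]]]

5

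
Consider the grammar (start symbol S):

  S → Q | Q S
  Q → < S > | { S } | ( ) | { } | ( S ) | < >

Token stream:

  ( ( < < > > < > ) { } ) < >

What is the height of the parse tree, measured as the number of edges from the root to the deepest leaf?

8

[S [Q ( [S [Q ( [S [Q < [S [Q < >]] >] [S [Q < >]]] )] [S [Q { }]]] )] [S [Q < >]]]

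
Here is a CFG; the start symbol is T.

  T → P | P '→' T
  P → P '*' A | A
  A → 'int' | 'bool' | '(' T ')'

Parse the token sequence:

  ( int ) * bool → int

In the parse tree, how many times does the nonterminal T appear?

3

[T [P [P [A ( [T [P [A int]]] )]] * [A bool]] → [T [P [A int]]]]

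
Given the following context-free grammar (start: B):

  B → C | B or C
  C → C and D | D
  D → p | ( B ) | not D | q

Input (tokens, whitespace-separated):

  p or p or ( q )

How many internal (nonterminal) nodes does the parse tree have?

12

[B [B [B [C [D p]]] or [C [D p]]] or [C [D ( [B [C [D q]]] )]]]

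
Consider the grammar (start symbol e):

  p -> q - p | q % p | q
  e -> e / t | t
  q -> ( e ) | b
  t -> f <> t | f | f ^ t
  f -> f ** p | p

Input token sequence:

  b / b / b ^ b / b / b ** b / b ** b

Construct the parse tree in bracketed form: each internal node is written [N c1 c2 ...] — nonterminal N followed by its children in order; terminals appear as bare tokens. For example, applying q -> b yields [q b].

[e [e [e [e [e [e [t [f [p [q b]]]]] / [t [f [p [q b]]]]] / [t [f [p [q b]]] ^ [t [f [p [q b]]]]]] / [t [f [p [q b]]]]] / [t [f [f [p [q b]]] ** [p [q b]]]]] / [t [f [f [p [q b]]] ** [p [q b]]]]]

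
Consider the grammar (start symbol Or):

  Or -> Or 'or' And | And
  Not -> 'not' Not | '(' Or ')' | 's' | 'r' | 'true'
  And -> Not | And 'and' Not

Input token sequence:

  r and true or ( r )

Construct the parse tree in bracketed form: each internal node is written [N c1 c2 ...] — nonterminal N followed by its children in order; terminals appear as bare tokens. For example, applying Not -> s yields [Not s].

[Or [Or [And [And [Not r]] and [Not true]]] or [And [Not ( [Or [And [Not r]]] )]]]

Or
Or or And
And or And
And and Not or And
Not and Not or And
r and Not or And
r and true or And
r and true or Not
r and true or ( Or )
r and true or ( And )
r and true or ( Not )
r and true or ( r )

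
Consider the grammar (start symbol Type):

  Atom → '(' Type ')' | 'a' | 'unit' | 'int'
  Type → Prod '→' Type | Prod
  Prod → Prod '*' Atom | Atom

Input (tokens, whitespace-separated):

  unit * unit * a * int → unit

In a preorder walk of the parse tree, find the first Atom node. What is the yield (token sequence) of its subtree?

unit

[Type [Prod [Prod [Prod [Prod [Atom unit]] * [Atom unit]] * [Atom a]] * [Atom int]] → [Type [Prod [Atom unit]]]]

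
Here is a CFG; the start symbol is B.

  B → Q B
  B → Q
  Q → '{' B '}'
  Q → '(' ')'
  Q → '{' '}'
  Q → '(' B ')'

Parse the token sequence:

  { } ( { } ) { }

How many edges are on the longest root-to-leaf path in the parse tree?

[B [Q { }] [B [Q ( [B [Q { }]] )] [B [Q { }]]]]

5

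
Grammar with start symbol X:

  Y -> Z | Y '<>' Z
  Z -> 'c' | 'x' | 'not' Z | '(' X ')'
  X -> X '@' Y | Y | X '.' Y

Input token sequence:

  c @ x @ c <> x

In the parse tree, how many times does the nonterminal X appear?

3

[X [X [X [Y [Z c]]] @ [Y [Z x]]] @ [Y [Y [Z c]] <> [Z x]]]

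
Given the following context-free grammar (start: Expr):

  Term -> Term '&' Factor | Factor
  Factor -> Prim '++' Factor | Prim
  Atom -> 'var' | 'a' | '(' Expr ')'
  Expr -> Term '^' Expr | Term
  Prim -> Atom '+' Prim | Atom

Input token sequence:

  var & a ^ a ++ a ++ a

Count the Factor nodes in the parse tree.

[Expr [Term [Term [Factor [Prim [Atom var]]]] & [Factor [Prim [Atom a]]]] ^ [Expr [Term [Factor [Prim [Atom a]] ++ [Factor [Prim [Atom a]] ++ [Factor [Prim [Atom a]]]]]]]]

5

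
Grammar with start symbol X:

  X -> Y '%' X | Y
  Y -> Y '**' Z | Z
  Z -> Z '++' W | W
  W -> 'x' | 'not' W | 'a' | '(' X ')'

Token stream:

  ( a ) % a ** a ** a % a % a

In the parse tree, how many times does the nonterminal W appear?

7

[X [Y [Z [W ( [X [Y [Z [W a]]]] )]]] % [X [Y [Y [Y [Z [W a]]] ** [Z [W a]]] ** [Z [W a]]] % [X [Y [Z [W a]]] % [X [Y [Z [W a]]]]]]]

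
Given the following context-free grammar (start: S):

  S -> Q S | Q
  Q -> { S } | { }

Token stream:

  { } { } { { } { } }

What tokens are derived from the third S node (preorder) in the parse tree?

{ { } { } }

[S [Q { }] [S [Q { }] [S [Q { [S [Q { }] [S [Q { }]]] }]]]]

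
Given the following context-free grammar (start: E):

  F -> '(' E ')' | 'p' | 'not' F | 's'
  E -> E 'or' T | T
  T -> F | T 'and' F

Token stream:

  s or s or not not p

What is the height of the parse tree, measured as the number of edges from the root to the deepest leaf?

5

[E [E [E [T [F s]]] or [T [F s]]] or [T [F not [F not [F p]]]]]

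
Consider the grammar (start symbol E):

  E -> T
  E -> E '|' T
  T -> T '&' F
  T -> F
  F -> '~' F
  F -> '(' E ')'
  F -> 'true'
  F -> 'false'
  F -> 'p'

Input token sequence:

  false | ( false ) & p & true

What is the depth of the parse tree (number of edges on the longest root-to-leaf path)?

8

[E [E [T [F false]]] | [T [T [T [F ( [E [T [F false]]] )]] & [F p]] & [F true]]]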